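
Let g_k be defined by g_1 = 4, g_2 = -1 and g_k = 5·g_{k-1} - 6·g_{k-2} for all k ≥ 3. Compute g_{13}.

g_3 = -29  g_4 = -139  g_5 = -521  …  g_{10} = -170491  g_{11} = -518129  g_{12} = -1567699  g_{13} = -4729721.
(Characteristic roots are 3 and 2.)

-4729721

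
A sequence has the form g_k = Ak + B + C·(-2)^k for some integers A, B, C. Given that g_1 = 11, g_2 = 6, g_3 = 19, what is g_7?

143

Write the equations: A + B - 2C = 11; 2A + B + 4C = 6; 3A + B - 8C = 19.
Subtracting the first from the second: A + 6C = -5.
Subtracting the second from the third: A - 12C = 13.
Solving: C = -1, A = 1, then B = 8.
Therefore g_7 = 7 + 8 + (-1)·(-128) = 143.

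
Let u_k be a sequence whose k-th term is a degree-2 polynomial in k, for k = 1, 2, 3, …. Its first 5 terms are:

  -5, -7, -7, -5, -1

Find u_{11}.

1st diffs: -2, 0, 2, 4.
2nd diffs: 2, 2, 2 (constant).
So u_k = k^2 - 5k - 1.
Evaluating at k = 11 gives u_{11} = 65.

65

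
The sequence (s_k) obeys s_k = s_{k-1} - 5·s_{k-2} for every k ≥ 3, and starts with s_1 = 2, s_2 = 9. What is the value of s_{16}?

706114

Compute successive terms:
s_3 = -1, s_4 = -46, s_5 = -41, …, s_{13} = -52526, s_{14} = -110871, s_{15} = 151759, s_{16} = 706114.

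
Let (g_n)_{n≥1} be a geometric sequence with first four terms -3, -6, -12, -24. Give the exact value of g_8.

Common ratio r = 2.
g_n = (-3)·2^(n-1).
g_8 = (-3)·2^7 = -384.

-384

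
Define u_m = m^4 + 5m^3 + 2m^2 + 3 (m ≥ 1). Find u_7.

u_7 = 1·7^4 + 5·7^3 + 2·7^2 + 3 = 4217.

4217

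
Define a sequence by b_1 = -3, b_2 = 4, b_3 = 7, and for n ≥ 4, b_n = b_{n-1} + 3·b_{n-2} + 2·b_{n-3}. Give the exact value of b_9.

1547

Step forward from the initial values:
b_4 = 13  b_5 = 42  b_6 = 95  b_7 = 247  b_8 = 616  b_9 = 1547.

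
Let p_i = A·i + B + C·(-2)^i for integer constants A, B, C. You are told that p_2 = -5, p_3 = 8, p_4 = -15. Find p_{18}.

Write the equations: 2A + B + 4C = -5; 3A + B - 8C = 8; 4A + B + 16C = -15.
Subtracting the first from the second: A - 12C = 13.
Subtracting the second from the third: A + 24C = -23.
Solving: C = -1, A = 1, then B = -3.
Hence p_{18} = 1·18 + (-3) + (-1)·262144 = -262129.

-262129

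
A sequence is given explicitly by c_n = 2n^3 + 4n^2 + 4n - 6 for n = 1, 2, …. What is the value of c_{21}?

c_{21} = 2·21^3 + 4·21^2 + 4·21 - 6 = 20364.

20364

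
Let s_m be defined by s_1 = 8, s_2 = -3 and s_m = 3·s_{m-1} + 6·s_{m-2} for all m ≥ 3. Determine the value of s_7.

9747

Compute successive terms:
s_3 = 39; s_4 = 99; s_5 = 531; s_6 = 2187; s_7 = 9747.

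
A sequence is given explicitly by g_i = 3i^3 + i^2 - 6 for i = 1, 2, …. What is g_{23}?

37024

g_{23} = 3·23^3 + 1·23^2 - 6 = 37024.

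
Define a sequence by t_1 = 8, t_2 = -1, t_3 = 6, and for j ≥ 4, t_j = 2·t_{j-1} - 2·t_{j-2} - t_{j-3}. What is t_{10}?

134

Iterate the recurrence:
t_4 = 6, t_5 = 1, t_6 = -16, t_7 = -40, t_8 = -49, t_9 = -2, t_{10} = 134.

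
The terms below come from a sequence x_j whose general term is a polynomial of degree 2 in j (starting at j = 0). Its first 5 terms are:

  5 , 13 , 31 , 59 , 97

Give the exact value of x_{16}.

1333

1st diffs: 8, 18, 28, 38.
2nd diffs: 10, 10, 10 (constant).
Newton forward-difference form: x_j = 5 + 8·C(j,1) + 10·C(j,2).
At j = 16: j = 16, so x_{16} = 5 + 128 + 1200 = 1333.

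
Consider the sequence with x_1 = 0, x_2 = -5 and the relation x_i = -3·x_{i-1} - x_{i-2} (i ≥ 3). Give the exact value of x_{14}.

-606965

Step forward from the initial values:
x_3 = 15; x_4 = -40; x_5 = 105; …; x_{11} = 33825; x_{12} = -88555; x_{13} = 231840; x_{14} = -606965.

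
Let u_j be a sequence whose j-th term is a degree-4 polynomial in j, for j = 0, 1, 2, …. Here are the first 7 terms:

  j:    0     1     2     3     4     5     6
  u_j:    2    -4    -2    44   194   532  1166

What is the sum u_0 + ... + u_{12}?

1st diffs: -6, 2, 46, 150, 338, 634.
2nd diffs: 8, 44, 104, 188, 296.
3rd diffs: 36, 60, 84, 108.
4th diffs: 24, 24, 24 (constant).
Newton forward-difference form: u_j = 2 + (-6)·C(j,1) + 8·C(j,2) + 36·C(j,3) + 24·C(j,4).
Continuing: …, 2228, 3874, 6284, 9662, …, u_{12} = 20258.
Summing j = 0..12 (13 terms) gives 58474.

58474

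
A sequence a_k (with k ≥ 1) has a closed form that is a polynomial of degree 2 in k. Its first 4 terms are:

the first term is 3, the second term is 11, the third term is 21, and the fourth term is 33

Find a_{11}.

1st diffs: 8, 10, 12.
2nd diffs: 2, 2 (constant).
Newton forward-difference form: a_k = 3 + 8·C(k-1,1) + 2·C(k-1,2).
At k = 11: k-1 = 10, so a_{11} = 3 + 80 + 90 = 173.

173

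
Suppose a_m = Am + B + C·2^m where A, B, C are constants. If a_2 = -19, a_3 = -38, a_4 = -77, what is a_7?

-634

Plug in m = 2, 3, 4: 2A + B + 4C = -19; 3A + B + 8C = -38; 4A + B + 16C = -77.
Subtracting the first from the second: A + 4C = -19.
Subtracting the second from the third: A + 8C = -39.
Solving: C = -5, A = 1, then B = -1.
Therefore a_7 = 7 + (-1) + (-5)·128 = -634.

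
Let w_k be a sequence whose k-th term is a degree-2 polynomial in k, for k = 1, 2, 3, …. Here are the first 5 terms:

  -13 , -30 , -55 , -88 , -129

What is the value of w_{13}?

1st diffs: -17, -25, -33, -41.
2nd diffs: -8, -8, -8 (constant).
So w_k = -4k^2 - 5k - 4.
Evaluating at k = 13 gives w_{13} = -745.

-745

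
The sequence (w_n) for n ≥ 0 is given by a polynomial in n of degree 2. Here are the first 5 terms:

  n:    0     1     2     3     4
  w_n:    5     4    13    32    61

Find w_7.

1st diffs: -1, 9, 19, 29.
2nd diffs: 10, 10, 10 (constant).
Newton forward-difference form: w_n = 5 + (-1)·C(n,1) + 10·C(n,2).
At n = 7: n = 7, so w_7 = 5 - 7 + 210 = 208.

208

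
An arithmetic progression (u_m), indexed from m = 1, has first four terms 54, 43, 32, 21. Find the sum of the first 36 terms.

-4986

Common difference d = -11.
u_m = 54 + (m - 1)·(-11).
u_{36} = -331; S = 36·(54 + (-331))/2 = -4986.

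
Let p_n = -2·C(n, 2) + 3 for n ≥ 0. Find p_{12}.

-129

C(12, 2) = 66, so p_{12} = -129.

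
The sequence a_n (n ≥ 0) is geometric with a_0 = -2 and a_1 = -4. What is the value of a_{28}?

-536870912

Common ratio r = 2.
a_n = (-2)·2^(n-0).
a_{28} = (-2)·2^28 = -536870912.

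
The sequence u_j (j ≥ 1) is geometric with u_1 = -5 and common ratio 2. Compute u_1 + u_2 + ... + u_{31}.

-10737418235

u_j = (-5)·2^(j-1).
S = (-5)·(2^31 - 1)/(2 - 1) = (-5)·(2147483648 - 1)/(1) = -10737418235.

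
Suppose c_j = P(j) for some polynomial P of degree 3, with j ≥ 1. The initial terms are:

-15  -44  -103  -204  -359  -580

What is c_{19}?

1st diffs: -29, -59, -101, -155, -221.
2nd diffs: -30, -42, -54, -66.
3rd diffs: -12, -12, -12 (constant).
Newton forward-difference form: c_j = -15 + (-29)·C(j-1,1) + (-30)·C(j-1,2) + (-12)·C(j-1,3).
At j = 19: j-1 = 18, so c_{19} = -15 - 522 - 4590 - 9792 = -14919.

-14919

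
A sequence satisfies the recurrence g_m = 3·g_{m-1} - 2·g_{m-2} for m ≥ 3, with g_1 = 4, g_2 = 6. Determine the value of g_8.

Iterate the recurrence:
g_3 = 10, g_4 = 18, g_5 = 34, g_6 = 66, g_7 = 130, g_8 = 258.
(Characteristic roots are 2 and 1.)

258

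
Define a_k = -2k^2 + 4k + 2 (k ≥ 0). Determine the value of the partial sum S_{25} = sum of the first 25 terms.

Over k = 0..24: Σk = 300, Σk² = 4900.
Total = (-2)·4900 + (4)·300 + (2)·25 = -8550.

-8550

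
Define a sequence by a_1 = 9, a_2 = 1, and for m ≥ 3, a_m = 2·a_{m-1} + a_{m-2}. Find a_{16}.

Applying the relation repeatedly:
a_3 = 11, a_4 = 23, a_5 = 57, …, a_{13} = 65529, a_{14} = 158201, a_{15} = 381931, a_{16} = 922063.

922063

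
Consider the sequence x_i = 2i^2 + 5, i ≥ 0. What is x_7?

x_7 = 2·7^2 + 5 = 103.

103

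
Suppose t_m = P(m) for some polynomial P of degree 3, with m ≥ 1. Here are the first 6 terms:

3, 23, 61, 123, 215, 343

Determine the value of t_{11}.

1733

1st diffs: 20, 38, 62, 92, 128.
2nd diffs: 18, 24, 30, 36.
3rd diffs: 6, 6, 6 (constant).
So t_m = m^3 + 3m^2 + 4m - 5.
Evaluating at m = 11 gives t_{11} = 1733.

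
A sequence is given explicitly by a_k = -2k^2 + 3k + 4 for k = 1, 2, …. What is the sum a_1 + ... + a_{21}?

-5845

Over k = 1..21: Σk = 231, Σk² = 3311.
Total = (-2)·3311 + (3)·231 + (4)·21 = -5845.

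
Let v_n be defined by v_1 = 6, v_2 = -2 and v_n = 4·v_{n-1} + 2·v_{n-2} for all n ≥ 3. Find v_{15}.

Compute successive terms:
v_3 = 4; v_4 = 12; v_5 = 56; …; v_{12} = 1925312; v_{13} = 8566656; v_{14} = 38117248; v_{15} = 169602304.

169602304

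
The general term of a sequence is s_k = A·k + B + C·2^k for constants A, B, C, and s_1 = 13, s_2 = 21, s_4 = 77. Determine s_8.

1269

At k = 1, 2, 4: A + B + 2C = 13; 2A + B + 4C = 21; 4A + B + 16C = 77.
Subtracting the first from the second: A + 2C = 8.
Subtracting the second from the third: 2A + 12C = 56.
Solving: C = 5, A = -2, then B = 5.
So s_k = -2·k + 5 + 5·2^k; at k=8 this is 1269.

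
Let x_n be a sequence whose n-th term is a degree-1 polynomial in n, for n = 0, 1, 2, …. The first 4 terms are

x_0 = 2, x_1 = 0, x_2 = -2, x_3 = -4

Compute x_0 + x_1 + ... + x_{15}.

1st diffs: -2, -2, -2 (constant).
So x_n = -2n + 2.
Continuing: …, -6, -8, -10, -12, …, x_{15} = -28.
Summing n = 0..15 (16 terms) gives -208.

-208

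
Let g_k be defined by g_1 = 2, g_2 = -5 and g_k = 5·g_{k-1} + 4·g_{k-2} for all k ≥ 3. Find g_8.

g_3 = -17, g_4 = -105, g_5 = -593, g_6 = -3385, g_7 = -19297, g_8 = -110025.

-110025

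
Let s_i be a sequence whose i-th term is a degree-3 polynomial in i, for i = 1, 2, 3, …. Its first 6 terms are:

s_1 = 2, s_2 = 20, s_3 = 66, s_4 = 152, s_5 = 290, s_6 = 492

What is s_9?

1602

1st diffs: 18, 46, 86, 138, 202.
2nd diffs: 28, 40, 52, 64.
3rd diffs: 12, 12, 12 (constant).
Newton forward-difference form: s_i = 2 + 18·C(i-1,1) + 28·C(i-1,2) + 12·C(i-1,3).
At i = 9: i-1 = 8, so s_9 = 2 + 144 + 784 + 672 = 1602.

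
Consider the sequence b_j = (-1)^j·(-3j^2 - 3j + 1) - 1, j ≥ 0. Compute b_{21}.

1384

(-1)^21 = -1; -3j^2 - 3j + 1 at j=21 is -1385; so b_{21} = 1384.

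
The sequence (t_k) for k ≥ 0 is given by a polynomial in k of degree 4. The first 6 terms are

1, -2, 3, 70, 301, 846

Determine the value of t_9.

1st diffs: -3, 5, 67, 231, 545.
2nd diffs: 8, 62, 164, 314.
3rd diffs: 54, 102, 150.
4th diffs: 48, 48 (constant).
Newton forward-difference form: t_k = 1 + (-3)·C(k,1) + 8·C(k,2) + 54·C(k,3) + 48·C(k,4).
At k = 9: k = 9, so t_9 = 1 - 27 + 288 + 4536 + 6048 = 10846.

10846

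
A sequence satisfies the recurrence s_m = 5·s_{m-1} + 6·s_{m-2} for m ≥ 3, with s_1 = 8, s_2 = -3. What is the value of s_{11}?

43190133

s_3 = 33;  s_4 = 147;  s_5 = 933;  s_6 = 5547;  s_7 = 33333;  s_8 = 199947;  s_9 = 1199733;  s_{10} = 7198347;  s_{11} = 43190133.
(Characteristic roots are 6 and -1.)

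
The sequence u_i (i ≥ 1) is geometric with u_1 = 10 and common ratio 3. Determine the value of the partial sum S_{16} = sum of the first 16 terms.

215233600

u_i = 10·3^(i-1).
S = 10·(3^16 - 1)/(3 - 1) = 10·(43046721 - 1)/(2) = 215233600.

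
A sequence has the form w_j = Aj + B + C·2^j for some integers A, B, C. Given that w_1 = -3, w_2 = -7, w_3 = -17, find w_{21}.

-6291413

At j = 1, 2, 3: A + B + 2C = -3; 2A + B + 4C = -7; 3A + B + 8C = -17.
Subtracting the first from the second: A + 2C = -4.
Subtracting the second from the third: A + 4C = -10.
Solving: C = -3, A = 2, then B = 1.
Hence w_{21} = 2·21 + 1 + (-3)·2097152 = -6291413.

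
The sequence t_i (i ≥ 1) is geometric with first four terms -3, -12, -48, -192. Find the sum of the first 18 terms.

Common ratio r = 4.
t_i = (-3)·4^(i-1).
S = (-3)·(4^18 - 1)/(4 - 1) = (-3)·(68719476736 - 1)/(3) = -68719476735.

-68719476735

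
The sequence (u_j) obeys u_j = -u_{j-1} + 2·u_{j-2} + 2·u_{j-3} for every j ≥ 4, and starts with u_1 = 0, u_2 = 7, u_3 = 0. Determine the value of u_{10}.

Step forward from the initial values:
u_4 = 14; u_5 = 0; u_6 = 28; u_7 = 0; u_8 = 56; u_9 = 0; u_{10} = 112.

112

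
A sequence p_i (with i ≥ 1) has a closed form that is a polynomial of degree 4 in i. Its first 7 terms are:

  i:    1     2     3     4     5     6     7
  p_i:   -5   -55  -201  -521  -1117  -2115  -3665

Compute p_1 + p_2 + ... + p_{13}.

-118079

1st diffs: -50, -146, -320, -596, -998, -1550.
2nd diffs: -96, -174, -276, -402, -552.
3rd diffs: -78, -102, -126, -150.
4th diffs: -24, -24, -24 (constant).
So p_i = -i^4 - 3i^3 - 5i^2 + i + 3.
Continuing: …, -5941, -9141, -13487, -19225, …, p_{13} = -35981.
Summing i = 1..13 (13 terms) gives -118079.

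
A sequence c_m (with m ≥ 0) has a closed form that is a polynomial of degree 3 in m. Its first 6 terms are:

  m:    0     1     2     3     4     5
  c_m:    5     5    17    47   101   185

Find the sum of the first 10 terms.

1st diffs: 0, 12, 30, 54, 84.
2nd diffs: 12, 18, 24, 30.
3rd diffs: 6, 6, 6 (constant).
Newton forward-difference form: c_m = 5 + 12·C(m,2) + 6·C(m,3).
Continuing: 305, 467, 677, 941.
Summing m = 0..9 (10 terms) gives 2750.

2750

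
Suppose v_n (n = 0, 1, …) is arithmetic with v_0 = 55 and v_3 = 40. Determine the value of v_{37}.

-130

Common difference d = (40 - 55) / (3 - 0) = -5.
v_n = 55 + (n - 0)·(-5).
v_{37} = 55 + 37·(-5) = -130.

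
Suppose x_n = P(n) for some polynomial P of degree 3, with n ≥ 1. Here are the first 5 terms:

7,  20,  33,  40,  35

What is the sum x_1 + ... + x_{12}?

-2028

1st diffs: 13, 13, 7, -5.
2nd diffs: 0, -6, -12.
3rd diffs: -6, -6 (constant).
Newton forward-difference form: x_n = 7 + 13·C(n-1,1) + (-6)·C(n-1,3).
Continuing: …, 12, -35, -112, -225, …, x_{12} = -840.
Summing n = 1..12 (12 terms) gives -2028.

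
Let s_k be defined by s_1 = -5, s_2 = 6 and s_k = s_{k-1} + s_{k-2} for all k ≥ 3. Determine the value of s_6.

Step forward from the initial values:
s_3 = 1, s_4 = 7, s_5 = 8, s_6 = 15.

15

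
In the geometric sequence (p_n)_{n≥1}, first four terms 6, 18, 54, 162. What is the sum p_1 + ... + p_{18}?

1162261464

Common ratio r = 3.
p_n = 6·3^(n-1).
S = 6·(3^18 - 1)/(3 - 1) = 6·(387420489 - 1)/(2) = 1162261464.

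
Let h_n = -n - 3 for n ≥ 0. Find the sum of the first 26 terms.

Over n = 0..25: Σn = 325.
Total = (-1)·325 + (-3)·26 = -403.

-403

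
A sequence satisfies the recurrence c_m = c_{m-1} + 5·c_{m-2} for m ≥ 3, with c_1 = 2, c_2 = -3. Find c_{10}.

952

Compute successive terms:
c_3 = 7; c_4 = -8; c_5 = 27; c_6 = -13; c_7 = 122; c_8 = 57; c_9 = 667; c_{10} = 952.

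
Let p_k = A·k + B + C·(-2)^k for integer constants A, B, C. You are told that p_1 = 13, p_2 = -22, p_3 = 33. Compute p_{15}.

163773

Plug in k = 1, 2, 3: A + B - 2C = 13; 2A + B + 4C = -22; 3A + B - 8C = 33.
Subtracting the first from the second: A + 6C = -35.
Subtracting the second from the third: A - 12C = 55.
Solving: C = -5, A = -5, then B = 8.
Therefore p_{15} = -75 + 8 + (-5)·(-32768) = 163773.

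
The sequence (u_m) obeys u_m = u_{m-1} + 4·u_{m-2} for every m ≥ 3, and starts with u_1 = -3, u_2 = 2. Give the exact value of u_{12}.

-19970

Step forward from the initial values:
u_3 = -10  u_4 = -2  u_5 = -42  u_6 = -50  u_7 = -218  u_8 = -418  u_9 = -1290  u_{10} = -2962  u_{11} = -8122  u_{12} = -19970.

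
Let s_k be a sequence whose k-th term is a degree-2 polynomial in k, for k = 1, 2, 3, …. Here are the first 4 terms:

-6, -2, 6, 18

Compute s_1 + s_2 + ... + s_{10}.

600

1st diffs: 4, 8, 12.
2nd diffs: 4, 4 (constant).
Newton forward-difference form: s_k = -6 + 4·C(k-1,1) + 4·C(k-1,2).
Continuing: …, 34, 54, 78, 106, …, s_{10} = 174.
Summing k = 1..10 (10 terms) gives 600.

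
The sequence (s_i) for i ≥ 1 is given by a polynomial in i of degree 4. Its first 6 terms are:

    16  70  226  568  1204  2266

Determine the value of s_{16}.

1st diffs: 54, 156, 342, 636, 1062.
2nd diffs: 102, 186, 294, 426.
3rd diffs: 84, 108, 132.
4th diffs: 24, 24 (constant).
Newton forward-difference form: s_i = 16 + 54·C(i-1,1) + 102·C(i-1,2) + 84·C(i-1,3) + 24·C(i-1,4).
At i = 16: i-1 = 15, so s_{16} = 16 + 810 + 10710 + 38220 + 32760 = 82516.

82516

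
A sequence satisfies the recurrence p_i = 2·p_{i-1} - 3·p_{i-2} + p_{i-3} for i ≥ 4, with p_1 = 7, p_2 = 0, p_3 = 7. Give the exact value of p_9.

Applying the relation repeatedly:
p_4 = 21; p_5 = 21; p_6 = -14; p_7 = -70; p_8 = -77; p_9 = 42.

42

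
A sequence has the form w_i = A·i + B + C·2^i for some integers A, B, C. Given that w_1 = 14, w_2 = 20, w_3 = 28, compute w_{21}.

The three given values yield: A + B + 2C = 14; 2A + B + 4C = 20; 3A + B + 8C = 28.
Subtracting the first from the second: A + 2C = 6.
Subtracting the second from the third: A + 4C = 8.
Solving: C = 1, A = 4, then B = 8.
So w_i = 4·i + 8 + 1·2^i; at i=21 this is 2097244.

2097244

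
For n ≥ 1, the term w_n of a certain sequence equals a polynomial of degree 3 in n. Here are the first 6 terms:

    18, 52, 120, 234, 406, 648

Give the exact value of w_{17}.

11362

1st diffs: 34, 68, 114, 172, 242.
2nd diffs: 34, 46, 58, 70.
3rd diffs: 12, 12, 12 (constant).
So w_n = 2n^3 + 5n^2 + 5n + 6.
Evaluating at n = 17 gives w_{17} = 11362.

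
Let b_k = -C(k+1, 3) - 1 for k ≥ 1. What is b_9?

C(10, 3) = 120, so b_9 = -121.

-121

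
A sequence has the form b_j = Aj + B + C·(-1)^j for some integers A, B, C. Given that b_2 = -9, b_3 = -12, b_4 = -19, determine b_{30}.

At j = 2, 3, 4: 2A + B + C = -9; 3A + B - C = -12; 4A + B + C = -19.
Subtracting the first from the second: A - 2C = -3.
Subtracting the second from the third: A + 2C = -7.
Solving: C = -1, A = -5, then B = 2.
Therefore b_{30} = -150 + 2 + (-1)·1 = -149.

-149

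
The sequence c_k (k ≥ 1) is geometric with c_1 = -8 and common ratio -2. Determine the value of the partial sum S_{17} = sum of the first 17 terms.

-349528

c_k = (-8)·(-2)^(k-1).
S = (-8)·((-2)^17 - 1)/(-2 - 1) = (-8)·(-131072 - 1)/(-3) = -349528.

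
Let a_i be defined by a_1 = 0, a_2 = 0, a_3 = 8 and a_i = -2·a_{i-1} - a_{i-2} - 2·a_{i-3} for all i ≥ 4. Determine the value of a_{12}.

-3280

Iterate the recurrence:
a_4 = -16; a_5 = 24; a_6 = -48; a_7 = 104; a_8 = -208; a_9 = 408; a_{10} = -816; a_{11} = 1640; a_{12} = -3280.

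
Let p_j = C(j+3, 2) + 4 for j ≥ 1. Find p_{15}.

C(18, 2) = 153, so p_{15} = 157.

157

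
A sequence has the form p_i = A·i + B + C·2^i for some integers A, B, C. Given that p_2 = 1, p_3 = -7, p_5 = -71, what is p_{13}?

-24519

At i = 2, 3, 5: 2A + B + 4C = 1; 3A + B + 8C = -7; 5A + B + 32C = -71.
Subtracting the first from the second: A + 4C = -8.
Subtracting the second from the third: 2A + 24C = -64.
Solving: C = -3, A = 4, then B = 5.
So p_i = 4·i + 5 + (-3)·2^i; at i=13 this is -24519.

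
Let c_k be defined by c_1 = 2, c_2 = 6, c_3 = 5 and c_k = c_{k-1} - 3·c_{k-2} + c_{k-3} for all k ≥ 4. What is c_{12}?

Iterate the recurrence:
c_4 = -11;  c_5 = -20;  c_6 = 18;  c_7 = 67;  c_8 = -7;  c_9 = -190;  c_{10} = -102;  c_{11} = 461;  c_{12} = 577.

577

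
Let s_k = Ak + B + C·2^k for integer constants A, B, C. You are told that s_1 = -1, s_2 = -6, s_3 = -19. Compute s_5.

-109

Write the equations: A + B + 2C = -1; 2A + B + 4C = -6; 3A + B + 8C = -19.
Subtracting the first from the second: A + 2C = -5.
Subtracting the second from the third: A + 4C = -13.
Solving: C = -4, A = 3, then B = 4.
Hence s_5 = 3·5 + 4 + (-4)·32 = -109.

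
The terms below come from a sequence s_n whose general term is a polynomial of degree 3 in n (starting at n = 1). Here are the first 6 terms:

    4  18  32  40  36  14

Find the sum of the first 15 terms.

-6660

1st diffs: 14, 14, 8, -4, -22.
2nd diffs: 0, -6, -12, -18.
3rd diffs: -6, -6, -6 (constant).
Newton forward-difference form: s_n = 4 + 14·C(n-1,1) + (-6)·C(n-1,3).
Continuing: …, -32, -108, -220, -374, …, s_{15} = -1984.
Summing n = 1..15 (15 terms) gives -6660.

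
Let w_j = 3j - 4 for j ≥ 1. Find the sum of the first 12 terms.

186

Over j = 1..12: Σj = 78.
Total = (3)·78 + (-4)·12 = 186.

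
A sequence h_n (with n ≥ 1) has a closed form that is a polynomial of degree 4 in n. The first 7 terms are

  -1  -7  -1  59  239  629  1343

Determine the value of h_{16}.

53039

1st diffs: -6, 6, 60, 180, 390, 714.
2nd diffs: 12, 54, 120, 210, 324.
3rd diffs: 42, 66, 90, 114.
4th diffs: 24, 24, 24 (constant).
Newton forward-difference form: h_n = -1 + (-6)·C(n-1,1) + 12·C(n-1,2) + 42·C(n-1,3) + 24·C(n-1,4).
At n = 16: n-1 = 15, so h_{16} = -1 - 90 + 1260 + 19110 + 32760 = 53039.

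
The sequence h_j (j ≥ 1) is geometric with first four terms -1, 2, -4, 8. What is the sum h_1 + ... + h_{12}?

1365

Common ratio r = -2.
h_j = (-1)·(-2)^(j-1).
S = (-1)·((-2)^12 - 1)/(-2 - 1) = (-1)·(4096 - 1)/(-3) = 1365.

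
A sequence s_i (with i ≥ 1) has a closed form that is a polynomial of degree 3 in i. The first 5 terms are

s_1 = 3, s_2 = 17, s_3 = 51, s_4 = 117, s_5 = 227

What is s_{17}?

1st diffs: 14, 34, 66, 110.
2nd diffs: 20, 32, 44.
3rd diffs: 12, 12 (constant).
Newton forward-difference form: s_i = 3 + 14·C(i-1,1) + 20·C(i-1,2) + 12·C(i-1,3).
At i = 17: i-1 = 16, so s_{17} = 3 + 224 + 2400 + 6720 = 9347.

9347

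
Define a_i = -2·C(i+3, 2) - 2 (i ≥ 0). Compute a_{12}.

-212

C(15, 2) = 105, so a_{12} = -212.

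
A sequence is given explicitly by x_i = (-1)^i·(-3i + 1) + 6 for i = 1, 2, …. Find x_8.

(-1)^8 = 1; -3i + 1 at i=8 is -23; so x_8 = -17.

-17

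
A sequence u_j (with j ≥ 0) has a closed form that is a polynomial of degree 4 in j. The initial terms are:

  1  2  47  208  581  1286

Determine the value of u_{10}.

1st diffs: 1, 45, 161, 373, 705.
2nd diffs: 44, 116, 212, 332.
3rd diffs: 72, 96, 120.
4th diffs: 24, 24 (constant).
Newton forward-difference form: u_j = 1 + 1·C(j,1) + 44·C(j,2) + 72·C(j,3) + 24·C(j,4).
At j = 10: j = 10, so u_{10} = 1 + 10 + 1980 + 8640 + 5040 = 15671.

15671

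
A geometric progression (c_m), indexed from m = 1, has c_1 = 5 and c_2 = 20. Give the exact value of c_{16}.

Common ratio r = 4.
c_m = 5·4^(m-1).
c_{16} = 5·4^15 = 5368709120.

5368709120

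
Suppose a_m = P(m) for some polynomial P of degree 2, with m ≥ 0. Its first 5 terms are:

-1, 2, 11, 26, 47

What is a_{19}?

1st diffs: 3, 9, 15, 21.
2nd diffs: 6, 6, 6 (constant).
Newton forward-difference form: a_m = -1 + 3·C(m,1) + 6·C(m,2).
At m = 19: m = 19, so a_{19} = -1 + 57 + 1026 = 1082.

1082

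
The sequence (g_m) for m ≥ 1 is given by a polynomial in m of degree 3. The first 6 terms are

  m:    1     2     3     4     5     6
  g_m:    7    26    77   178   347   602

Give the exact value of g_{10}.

1st diffs: 19, 51, 101, 169, 255.
2nd diffs: 32, 50, 68, 86.
3rd diffs: 18, 18, 18 (constant).
So g_m = 3m^3 - 2m^2 + 4m + 2.
Evaluating at m = 10 gives g_{10} = 2842.

2842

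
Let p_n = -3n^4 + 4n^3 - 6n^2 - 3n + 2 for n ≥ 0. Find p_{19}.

-365748

p_{19} = -3·19^4 + 4·19^3 - 6·19^2 - 3·19 + 2 = -365748.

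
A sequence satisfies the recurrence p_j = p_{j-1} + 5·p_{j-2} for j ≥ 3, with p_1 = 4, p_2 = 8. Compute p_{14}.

Applying the relation repeatedly:
p_3 = 28;  p_4 = 68;  p_5 = 208;  …;  p_{11} = 95248;  p_{12} = 264788;  p_{13} = 741028;  p_{14} = 2064968.

2064968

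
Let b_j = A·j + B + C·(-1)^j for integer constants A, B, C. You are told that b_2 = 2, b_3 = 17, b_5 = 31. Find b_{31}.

At j = 2, 3, 5: 2A + B + C = 2; 3A + B - C = 17; 5A + B - C = 31.
Subtracting the first from the second: A - 2C = 15.
Subtracting the second from the third: 2A = 14.
Solving: C = -4, A = 7, then B = -8.
Hence b_{31} = 7·31 + (-8) + (-4)·(-1) = 213.

213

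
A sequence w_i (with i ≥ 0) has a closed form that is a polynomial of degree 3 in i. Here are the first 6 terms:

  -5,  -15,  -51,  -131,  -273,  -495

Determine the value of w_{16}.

1st diffs: -10, -36, -80, -142, -222.
2nd diffs: -26, -44, -62, -80.
3rd diffs: -18, -18, -18 (constant).
Newton forward-difference form: w_i = -5 + (-10)·C(i,1) + (-26)·C(i,2) + (-18)·C(i,3).
At i = 16: i = 16, so w_{16} = -5 - 160 - 3120 - 10080 = -13365.

-13365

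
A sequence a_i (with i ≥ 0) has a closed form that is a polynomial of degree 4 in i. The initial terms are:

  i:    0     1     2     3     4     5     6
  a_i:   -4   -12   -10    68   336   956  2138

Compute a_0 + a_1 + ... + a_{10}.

1st diffs: -8, 2, 78, 268, 620, 1182.
2nd diffs: 10, 76, 190, 352, 562.
3rd diffs: 66, 114, 162, 210.
4th diffs: 48, 48, 48 (constant).
Newton forward-difference form: a_i = -4 + (-8)·C(i,1) + 10·C(i,2) + 66·C(i,3) + 48·C(i,4).
Continuing: 4140, 7268, 11876, 18366.
Summing i = 0..10 (11 terms) gives 45122.

45122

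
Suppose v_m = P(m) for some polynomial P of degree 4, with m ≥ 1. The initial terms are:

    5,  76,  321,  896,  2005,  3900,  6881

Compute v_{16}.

155840

1st diffs: 71, 245, 575, 1109, 1895, 2981.
2nd diffs: 174, 330, 534, 786, 1086.
3rd diffs: 156, 204, 252, 300.
4th diffs: 48, 48, 48 (constant).
So v_m = 2m^4 + 6m^3 + m^2 - 4m.
Evaluating at m = 16 gives v_{16} = 155840.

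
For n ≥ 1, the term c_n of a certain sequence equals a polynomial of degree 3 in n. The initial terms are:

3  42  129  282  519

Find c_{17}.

16467

1st diffs: 39, 87, 153, 237.
2nd diffs: 48, 66, 84.
3rd diffs: 18, 18 (constant).
Newton forward-difference form: c_n = 3 + 39·C(n-1,1) + 48·C(n-1,2) + 18·C(n-1,3).
At n = 17: n-1 = 16, so c_{17} = 3 + 624 + 5760 + 10080 = 16467.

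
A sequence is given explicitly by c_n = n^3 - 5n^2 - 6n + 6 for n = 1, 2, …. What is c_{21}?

c_{21} = 1·21^3 - 5·21^2 - 6·21 + 6 = 6936.

6936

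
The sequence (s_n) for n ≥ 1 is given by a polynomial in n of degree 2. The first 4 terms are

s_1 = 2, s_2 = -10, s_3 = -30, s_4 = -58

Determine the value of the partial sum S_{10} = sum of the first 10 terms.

1st diffs: -12, -20, -28.
2nd diffs: -8, -8 (constant).
Newton forward-difference form: s_n = 2 + (-12)·C(n-1,1) + (-8)·C(n-1,2).
Continuing: …, -94, -138, -190, -250, …, s_{10} = -394.
Summing n = 1..10 (10 terms) gives -1480.

-1480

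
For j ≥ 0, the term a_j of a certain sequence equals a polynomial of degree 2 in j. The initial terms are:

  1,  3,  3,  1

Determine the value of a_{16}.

-207

1st diffs: 2, 0, -2.
2nd diffs: -2, -2 (constant).
Newton forward-difference form: a_j = 1 + 2·C(j,1) + (-2)·C(j,2).
At j = 16: j = 16, so a_{16} = 1 + 32 - 240 = -207.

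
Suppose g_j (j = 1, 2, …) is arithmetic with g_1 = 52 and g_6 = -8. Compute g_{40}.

-416

Common difference d = (-8 - 52) / (6 - 1) = -12.
g_j = 52 + (j - 1)·(-12).
g_{40} = 52 + 39·(-12) = -416.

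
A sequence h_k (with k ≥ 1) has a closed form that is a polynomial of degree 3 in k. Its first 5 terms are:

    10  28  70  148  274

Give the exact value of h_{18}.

11740

1st diffs: 18, 42, 78, 126.
2nd diffs: 24, 36, 48.
3rd diffs: 12, 12 (constant).
So h_k = 2k^3 + 4k + 4.
Evaluating at k = 18 gives h_{18} = 11740.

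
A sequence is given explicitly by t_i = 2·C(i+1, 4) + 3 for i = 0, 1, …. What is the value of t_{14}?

C(15, 4) = 1365, so t_{14} = 2733.

2733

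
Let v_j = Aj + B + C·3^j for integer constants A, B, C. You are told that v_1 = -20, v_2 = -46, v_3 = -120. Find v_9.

-78756

The three given values yield: A + B + 3C = -20; 2A + B + 9C = -46; 3A + B + 27C = -120.
Subtracting the first from the second: A + 6C = -26.
Subtracting the second from the third: A + 18C = -74.
Solving: C = -4, A = -2, then B = -6.
So v_j = -2·j + (-6) + (-4)·3^j; at j=9 this is -78756.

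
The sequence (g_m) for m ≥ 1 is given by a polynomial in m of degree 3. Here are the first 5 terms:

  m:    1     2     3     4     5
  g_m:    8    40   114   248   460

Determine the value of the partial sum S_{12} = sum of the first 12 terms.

1st diffs: 32, 74, 134, 212.
2nd diffs: 42, 60, 78.
3rd diffs: 18, 18 (constant).
Newton forward-difference form: g_m = 8 + 32·C(m-1,1) + 42·C(m-1,2) + 18·C(m-1,3).
Continuing: …, 768, 1190, 1744, 2448, …, g_{12} = 5640.
Summing m = 1..12 (12 terms) gives 20358.

20358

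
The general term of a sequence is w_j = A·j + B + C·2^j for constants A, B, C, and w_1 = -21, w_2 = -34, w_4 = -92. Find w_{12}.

The three given values yield: A + B + 2C = -21; 2A + B + 4C = -34; 4A + B + 16C = -92.
Subtracting the first from the second: A + 2C = -13.
Subtracting the second from the third: 2A + 12C = -58.
Solving: C = -4, A = -5, then B = -8.
So w_j = -5·j + (-8) + (-4)·2^j; at j=12 this is -16452.

-16452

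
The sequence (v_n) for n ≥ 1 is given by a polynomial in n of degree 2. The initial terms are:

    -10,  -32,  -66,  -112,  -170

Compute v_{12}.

-912

1st diffs: -22, -34, -46, -58.
2nd diffs: -12, -12, -12 (constant).
Newton forward-difference form: v_n = -10 + (-22)·C(n-1,1) + (-12)·C(n-1,2).
At n = 12: n-1 = 11, so v_{12} = -10 - 242 - 660 = -912.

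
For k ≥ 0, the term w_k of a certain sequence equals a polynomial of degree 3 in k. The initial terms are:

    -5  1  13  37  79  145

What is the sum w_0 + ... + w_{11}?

4626

1st diffs: 6, 12, 24, 42, 66.
2nd diffs: 6, 12, 18, 24.
3rd diffs: 6, 6, 6 (constant).
Newton forward-difference form: w_k = -5 + 6·C(k,1) + 6·C(k,2) + 6·C(k,3).
Continuing: …, 241, 373, 547, 769, …, w_{11} = 1381.
Summing k = 0..11 (12 terms) gives 4626.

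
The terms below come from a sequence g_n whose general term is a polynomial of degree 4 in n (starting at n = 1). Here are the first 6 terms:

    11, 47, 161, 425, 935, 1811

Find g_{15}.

57845

1st diffs: 36, 114, 264, 510, 876.
2nd diffs: 78, 150, 246, 366.
3rd diffs: 72, 96, 120.
4th diffs: 24, 24 (constant).
So g_n = n^4 + 2n^3 + 2n^2 + n + 5.
Evaluating at n = 15 gives g_{15} = 57845.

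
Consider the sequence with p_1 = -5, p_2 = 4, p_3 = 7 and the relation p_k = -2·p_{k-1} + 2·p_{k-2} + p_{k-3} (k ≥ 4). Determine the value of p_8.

Applying the relation repeatedly:
p_4 = -11; p_5 = 40; p_6 = -95; p_7 = 259; p_8 = -668.

-668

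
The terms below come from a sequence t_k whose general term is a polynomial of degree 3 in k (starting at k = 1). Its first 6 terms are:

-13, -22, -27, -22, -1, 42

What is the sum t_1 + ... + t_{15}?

8870

1st diffs: -9, -5, 5, 21, 43.
2nd diffs: 4, 10, 16, 22.
3rd diffs: 6, 6, 6 (constant).
Newton forward-difference form: t_k = -13 + (-9)·C(k-1,1) + 4·C(k-1,2) + 6·C(k-1,3).
Continuing: …, 113, 218, 363, 554, …, t_{15} = 2409.
Summing k = 1..15 (15 terms) gives 8870.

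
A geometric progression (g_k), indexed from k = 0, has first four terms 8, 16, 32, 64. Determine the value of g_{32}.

Common ratio r = 2.
g_k = 8·2^(k-0).
g_{32} = 8·2^32 = 34359738368.

34359738368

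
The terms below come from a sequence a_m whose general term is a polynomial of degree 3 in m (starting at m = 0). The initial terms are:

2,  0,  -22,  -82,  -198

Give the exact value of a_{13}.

-6732

1st diffs: -2, -22, -60, -116.
2nd diffs: -20, -38, -56.
3rd diffs: -18, -18 (constant).
So a_m = -3m^3 - m^2 + 2m + 2.
Evaluating at m = 13 gives a_{13} = -6732.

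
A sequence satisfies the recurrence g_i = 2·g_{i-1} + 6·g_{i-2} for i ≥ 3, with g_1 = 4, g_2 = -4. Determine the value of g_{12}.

Applying the relation repeatedly:
g_3 = 16, g_4 = 8, g_5 = 112, g_6 = 272, g_7 = 1216, g_8 = 4064, g_9 = 15424, g_{10} = 55232, g_{11} = 203008, g_{12} = 737408.

737408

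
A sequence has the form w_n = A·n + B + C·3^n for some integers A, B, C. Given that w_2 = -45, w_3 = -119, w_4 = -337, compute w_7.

The three given values yield: 2A + B + 9C = -45; 3A + B + 27C = -119; 4A + B + 81C = -337.
Subtracting the first from the second: A + 18C = -74.
Subtracting the second from the third: A + 54C = -218.
Solving: C = -4, A = -2, then B = -5.
Therefore w_7 = -14 + (-5) + (-4)·2187 = -8767.

-8767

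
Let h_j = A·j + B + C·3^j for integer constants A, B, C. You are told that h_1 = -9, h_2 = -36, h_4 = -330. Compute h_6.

-2928

Plug in j = 1, 2, 4: A + B + 3C = -9; 2A + B + 9C = -36; 4A + B + 81C = -330.
Subtracting the first from the second: A + 6C = -27.
Subtracting the second from the third: 2A + 72C = -294.
Solving: C = -4, A = -3, then B = 6.
So h_j = -3·j + 6 + (-4)·3^j; at j=6 this is -2928.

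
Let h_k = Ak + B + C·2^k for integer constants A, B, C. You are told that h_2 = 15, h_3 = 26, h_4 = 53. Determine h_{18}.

Write the equations: 2A + B + 4C = 15; 3A + B + 8C = 26; 4A + B + 16C = 53.
Subtracting the first from the second: A + 4C = 11.
Subtracting the second from the third: A + 8C = 27.
Solving: C = 4, A = -5, then B = 9.
Hence h_{18} = -5·18 + 9 + 4·262144 = 1048495.

1048495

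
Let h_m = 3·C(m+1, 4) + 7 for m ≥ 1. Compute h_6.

112

C(7, 4) = 35, so h_6 = 112.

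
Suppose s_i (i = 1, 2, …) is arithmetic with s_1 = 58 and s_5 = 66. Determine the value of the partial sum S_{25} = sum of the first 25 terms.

2050

Common difference d = (66 - 58) / (5 - 1) = 2.
s_i = 58 + (i - 1)·2.
s_{25} = 106; S = 25·(58 + 106)/2 = 2050.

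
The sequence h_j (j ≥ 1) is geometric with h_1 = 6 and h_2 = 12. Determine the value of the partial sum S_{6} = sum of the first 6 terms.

378

Common ratio r = 2.
h_j = 6·2^(j-1).
S = 6·(2^6 - 1)/(2 - 1) = 6·(64 - 1)/(1) = 378.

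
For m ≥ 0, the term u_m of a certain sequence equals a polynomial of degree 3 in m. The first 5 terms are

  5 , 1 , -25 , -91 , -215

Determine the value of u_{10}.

-3185

1st diffs: -4, -26, -66, -124.
2nd diffs: -22, -40, -58.
3rd diffs: -18, -18 (constant).
Newton forward-difference form: u_m = 5 + (-4)·C(m,1) + (-22)·C(m,2) + (-18)·C(m,3).
At m = 10: m = 10, so u_{10} = 5 - 40 - 990 - 2160 = -3185.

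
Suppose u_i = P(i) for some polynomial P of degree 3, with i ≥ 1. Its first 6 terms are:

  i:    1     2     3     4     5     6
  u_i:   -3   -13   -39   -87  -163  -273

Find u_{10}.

-1173

1st diffs: -10, -26, -48, -76, -110.
2nd diffs: -16, -22, -28, -34.
3rd diffs: -6, -6, -6 (constant).
Newton forward-difference form: u_i = -3 + (-10)·C(i-1,1) + (-16)·C(i-1,2) + (-6)·C(i-1,3).
At i = 10: i-1 = 9, so u_{10} = -3 - 90 - 576 - 504 = -1173.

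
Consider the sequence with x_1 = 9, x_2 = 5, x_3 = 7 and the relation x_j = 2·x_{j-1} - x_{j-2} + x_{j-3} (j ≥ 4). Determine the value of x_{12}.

1646

Iterate the recurrence:
x_4 = 18  x_5 = 34  x_6 = 57  x_7 = 98  x_8 = 173  x_9 = 305  x_{10} = 535  x_{11} = 938  x_{12} = 1646.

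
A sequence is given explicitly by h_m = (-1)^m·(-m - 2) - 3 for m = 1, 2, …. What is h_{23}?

(-1)^23 = -1; -m - 2 at m=23 is -25; so h_{23} = 22.

22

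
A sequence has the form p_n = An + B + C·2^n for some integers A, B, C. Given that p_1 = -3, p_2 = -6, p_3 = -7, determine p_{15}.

At n = 1, 2, 3: A + B + 2C = -3; 2A + B + 4C = -6; 3A + B + 8C = -7.
Subtracting the first from the second: A + 2C = -3.
Subtracting the second from the third: A + 4C = -1.
Solving: C = 1, A = -5, then B = 0.
So p_n = -5·n + 0 + 1·2^n; at n=15 this is 32693.

32693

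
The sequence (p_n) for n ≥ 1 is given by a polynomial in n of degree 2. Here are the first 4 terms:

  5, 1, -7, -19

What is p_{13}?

-307

1st diffs: -4, -8, -12.
2nd diffs: -4, -4 (constant).
Newton forward-difference form: p_n = 5 + (-4)·C(n-1,1) + (-4)·C(n-1,2).
At n = 13: n-1 = 12, so p_{13} = 5 - 48 - 264 = -307.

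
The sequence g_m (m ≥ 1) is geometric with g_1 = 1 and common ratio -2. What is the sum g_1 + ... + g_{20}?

g_m = 1·(-2)^(m-1).
S = 1·((-2)^20 - 1)/(-2 - 1) = 1·(1048576 - 1)/(-3) = -349525.

-349525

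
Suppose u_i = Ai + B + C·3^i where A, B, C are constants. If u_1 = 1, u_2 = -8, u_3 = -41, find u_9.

-39335

Plug in i = 1, 2, 3: A + B + 3C = 1; 2A + B + 9C = -8; 3A + B + 27C = -41.
Subtracting the first from the second: A + 6C = -9.
Subtracting the second from the third: A + 18C = -33.
Solving: C = -2, A = 3, then B = 4.
Therefore u_9 = 27 + 4 + (-2)·19683 = -39335.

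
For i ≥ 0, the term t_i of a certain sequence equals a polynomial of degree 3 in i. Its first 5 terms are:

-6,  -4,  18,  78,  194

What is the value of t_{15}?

10314

1st diffs: 2, 22, 60, 116.
2nd diffs: 20, 38, 56.
3rd diffs: 18, 18 (constant).
So t_i = 3i^3 + i^2 - 2i - 6.
Evaluating at i = 15 gives t_{15} = 10314.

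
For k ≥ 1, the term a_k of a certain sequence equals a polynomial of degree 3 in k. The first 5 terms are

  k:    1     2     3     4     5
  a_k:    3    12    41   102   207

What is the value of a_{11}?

1st diffs: 9, 29, 61, 105.
2nd diffs: 20, 32, 44.
3rd diffs: 12, 12 (constant).
Newton forward-difference form: a_k = 3 + 9·C(k-1,1) + 20·C(k-1,2) + 12·C(k-1,3).
At k = 11: k-1 = 10, so a_{11} = 3 + 90 + 900 + 1440 = 2433.

2433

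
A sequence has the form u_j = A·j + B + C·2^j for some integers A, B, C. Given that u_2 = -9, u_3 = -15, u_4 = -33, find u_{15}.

At j = 2, 3, 4: 2A + B + 4C = -9; 3A + B + 8C = -15; 4A + B + 16C = -33.
Subtracting the first from the second: A + 4C = -6.
Subtracting the second from the third: A + 8C = -18.
Solving: C = -3, A = 6, then B = -9.
So u_j = 6·j + (-9) + (-3)·2^j; at j=15 this is -98223.

-98223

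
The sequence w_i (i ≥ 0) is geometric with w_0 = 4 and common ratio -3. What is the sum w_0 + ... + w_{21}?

w_i = 4·(-3)^(i-0).
S = 4·((-3)^22 - 1)/(-3 - 1) = 4·(31381059609 - 1)/(-4) = -31381059608.

-31381059608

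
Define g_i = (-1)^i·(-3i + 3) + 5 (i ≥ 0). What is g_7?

23

(-1)^7 = -1; -3i + 3 at i=7 is -18; so g_7 = 23.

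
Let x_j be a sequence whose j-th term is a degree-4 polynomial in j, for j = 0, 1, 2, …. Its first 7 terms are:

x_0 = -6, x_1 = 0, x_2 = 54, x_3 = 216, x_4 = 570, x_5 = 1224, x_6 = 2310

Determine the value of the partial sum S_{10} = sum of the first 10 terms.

1st diffs: 6, 54, 162, 354, 654, 1086.
2nd diffs: 48, 108, 192, 300, 432.
3rd diffs: 60, 84, 108, 132.
4th diffs: 24, 24, 24 (constant).
So x_j = j^4 + 4j^3 + 5j^2 - 4j - 6.
Continuing: 3984, 6426, 9840.
Summing j = 0..9 (10 terms) gives 24618.

24618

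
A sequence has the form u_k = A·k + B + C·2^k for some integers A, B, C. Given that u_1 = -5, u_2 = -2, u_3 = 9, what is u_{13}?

At k = 1, 2, 3: A + B + 2C = -5; 2A + B + 4C = -2; 3A + B + 8C = 9.
Subtracting the first from the second: A + 2C = 3.
Subtracting the second from the third: A + 4C = 11.
Solving: C = 4, A = -5, then B = -8.
Therefore u_{13} = -65 + (-8) + 4·8192 = 32695.

32695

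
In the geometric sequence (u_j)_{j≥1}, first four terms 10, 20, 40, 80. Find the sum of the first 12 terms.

Common ratio r = 2.
u_j = 10·2^(j-1).
S = 10·(2^12 - 1)/(2 - 1) = 10·(4096 - 1)/(1) = 40950.

40950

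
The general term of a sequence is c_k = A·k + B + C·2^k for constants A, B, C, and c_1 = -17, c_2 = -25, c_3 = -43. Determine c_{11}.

-10227

At k = 1, 2, 3: A + B + 2C = -17; 2A + B + 4C = -25; 3A + B + 8C = -43.
Subtracting the first from the second: A + 2C = -8.
Subtracting the second from the third: A + 4C = -18.
Solving: C = -5, A = 2, then B = -9.
Hence c_{11} = 2·11 + (-9) + (-5)·2048 = -10227.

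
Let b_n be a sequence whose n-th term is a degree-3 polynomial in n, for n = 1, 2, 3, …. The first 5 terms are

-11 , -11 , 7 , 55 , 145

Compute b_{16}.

1st diffs: 0, 18, 48, 90.
2nd diffs: 18, 30, 42.
3rd diffs: 12, 12 (constant).
Newton forward-difference form: b_n = -11 + 18·C(n-1,2) + 12·C(n-1,3).
At n = 16: n-1 = 15, so b_{16} = -11 + 1890 + 5460 = 7339.

7339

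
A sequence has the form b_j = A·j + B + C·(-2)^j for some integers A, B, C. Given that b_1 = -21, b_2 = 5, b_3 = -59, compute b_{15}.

Plug in j = 1, 2, 3: A + B - 2C = -21; 2A + B + 4C = 5; 3A + B - 8C = -59.
Subtracting the first from the second: A + 6C = 26.
Subtracting the second from the third: A - 12C = -64.
Solving: C = 5, A = -4, then B = -7.
Therefore b_{15} = -60 + (-7) + 5·(-32768) = -163907.

-163907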